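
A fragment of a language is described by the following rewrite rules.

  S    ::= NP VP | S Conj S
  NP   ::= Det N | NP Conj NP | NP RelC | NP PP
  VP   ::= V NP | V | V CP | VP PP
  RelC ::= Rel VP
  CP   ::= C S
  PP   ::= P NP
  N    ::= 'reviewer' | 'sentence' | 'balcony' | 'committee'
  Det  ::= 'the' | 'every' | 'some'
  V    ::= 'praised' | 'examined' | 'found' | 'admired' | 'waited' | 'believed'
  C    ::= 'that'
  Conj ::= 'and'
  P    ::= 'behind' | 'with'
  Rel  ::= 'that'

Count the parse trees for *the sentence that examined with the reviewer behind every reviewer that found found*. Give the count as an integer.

12

Two of the 12 distinct bracketings:
[S [NP [NP [Det the] [N sentence]] [RelC [Rel that] [VP [VP [V examined]] [PP [P with] [NP [NP [NP [Det the] [N reviewer]] [PP [P behind] [NP [Det every] [N reviewer]]]] [RelC [Rel that] [VP [V found]]]]]]]] [VP [V found]]]
[S [NP [NP [Det the] [N sentence]] [RelC [Rel that] [VP [VP [V examined]] [PP [P with] [NP [NP [Det the] [N reviewer]] [PP [P behind] [NP [NP [Det every] [N reviewer]] [RelC [Rel that] [VP [V found]]]]]]]]]] [VP [V found]]]
The trees differ in how a recursive rule is bracketed over the same span.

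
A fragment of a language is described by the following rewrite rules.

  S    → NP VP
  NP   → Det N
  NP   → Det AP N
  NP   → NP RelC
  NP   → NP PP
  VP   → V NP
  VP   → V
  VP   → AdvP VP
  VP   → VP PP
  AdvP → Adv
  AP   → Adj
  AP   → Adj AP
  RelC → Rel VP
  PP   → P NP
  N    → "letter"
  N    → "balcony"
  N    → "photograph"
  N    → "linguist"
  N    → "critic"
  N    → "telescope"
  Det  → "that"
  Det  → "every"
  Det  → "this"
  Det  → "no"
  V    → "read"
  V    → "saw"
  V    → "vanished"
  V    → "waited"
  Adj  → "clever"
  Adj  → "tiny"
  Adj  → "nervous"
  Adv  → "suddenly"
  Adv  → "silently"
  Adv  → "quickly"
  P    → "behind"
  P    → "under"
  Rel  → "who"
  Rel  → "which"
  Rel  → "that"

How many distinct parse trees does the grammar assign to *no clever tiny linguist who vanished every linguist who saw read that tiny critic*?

2

The two bracketings:
[S [NP [NP [Det no] [AP [Adj clever] [AP [Adj tiny]]] [N linguist]] [RelC [Rel who] [VP [V vanished] [NP [NP [Det every] [N linguist]] [RelC [Rel who] [VP [V saw]]]]]]] [VP [V read] [NP [Det that] [AP [Adj tiny]] [N critic]]]]
[S [NP [NP [NP [Det no] [AP [Adj clever] [AP [Adj tiny]]] [N linguist]] [RelC [Rel who] [VP [V vanished] [NP [Det every] [N linguist]]]]] [RelC [Rel who] [VP [V saw]]]] [VP [V read] [NP [Det that] [AP [Adj tiny]] [N critic]]]]
The trees differ in how a recursive rule is bracketed over the same span.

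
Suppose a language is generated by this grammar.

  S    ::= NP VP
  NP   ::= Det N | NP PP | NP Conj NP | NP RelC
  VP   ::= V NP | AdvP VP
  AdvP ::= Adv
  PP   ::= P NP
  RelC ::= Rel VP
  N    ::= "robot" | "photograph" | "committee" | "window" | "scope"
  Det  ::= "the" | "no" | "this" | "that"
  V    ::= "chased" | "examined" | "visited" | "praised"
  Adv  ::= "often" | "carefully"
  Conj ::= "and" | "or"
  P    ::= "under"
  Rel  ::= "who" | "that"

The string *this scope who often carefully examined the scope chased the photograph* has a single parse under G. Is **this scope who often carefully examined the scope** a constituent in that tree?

[S [NP [NP [Det this] [N scope]] [RelC [Rel who] [VP [AdvP [Adv often]] [VP [AdvP [Adv carefully]] [VP [V examined] [NP [Det the] [N scope]]]]]]] [VP [V chased] [NP [Det the] [N photograph]]]]
The words 'this scope who often carefully examined the scope' are exhaustively dominated by a single NP node (built by NP → NP RelC), so they form a constituent.

Yes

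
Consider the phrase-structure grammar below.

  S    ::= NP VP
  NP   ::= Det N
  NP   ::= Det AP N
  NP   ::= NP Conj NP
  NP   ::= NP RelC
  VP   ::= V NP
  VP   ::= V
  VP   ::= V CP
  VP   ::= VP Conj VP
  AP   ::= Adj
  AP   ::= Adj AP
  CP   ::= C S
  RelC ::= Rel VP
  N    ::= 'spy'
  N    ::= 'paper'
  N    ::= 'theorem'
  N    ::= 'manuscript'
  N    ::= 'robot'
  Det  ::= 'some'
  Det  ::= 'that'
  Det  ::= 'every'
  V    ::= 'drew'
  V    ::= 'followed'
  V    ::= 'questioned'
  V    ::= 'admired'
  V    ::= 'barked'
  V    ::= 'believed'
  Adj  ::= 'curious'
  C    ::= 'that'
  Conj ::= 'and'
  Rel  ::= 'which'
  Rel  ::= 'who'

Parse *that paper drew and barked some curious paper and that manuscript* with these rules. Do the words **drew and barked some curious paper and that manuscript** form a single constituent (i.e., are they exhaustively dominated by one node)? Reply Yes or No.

[S [NP [Det that] [N paper]] [VP [VP [V drew]] [Conj and] [VP [V barked] [NP [NP [Det some] [AP [Adj curious]] [N paper]] [Conj and] [NP [Det that] [N manuscript]]]]]]
The words 'drew and barked some curious paper and that manuscript' are exhaustively dominated by a single VP node (built by VP → VP Conj VP), so they form a constituent.

Yes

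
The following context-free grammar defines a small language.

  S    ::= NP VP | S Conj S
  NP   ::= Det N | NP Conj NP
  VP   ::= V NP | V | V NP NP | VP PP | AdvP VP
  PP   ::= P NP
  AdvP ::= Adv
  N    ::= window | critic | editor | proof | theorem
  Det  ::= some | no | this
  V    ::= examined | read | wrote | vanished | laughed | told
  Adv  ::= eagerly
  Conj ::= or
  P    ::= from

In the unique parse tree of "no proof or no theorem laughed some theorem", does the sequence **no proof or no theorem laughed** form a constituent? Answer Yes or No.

[S [NP [NP [Det no] [N proof]] [Conj or] [NP [Det no] [N theorem]]] [VP [V laughed] [NP [Det some] [N theorem]]]]
The smallest constituent containing 'no proof or no theorem laughed' is the S spanning 'no proof or no theorem laughed some theorem'; no single node in the tree dominates exactly the given words.

No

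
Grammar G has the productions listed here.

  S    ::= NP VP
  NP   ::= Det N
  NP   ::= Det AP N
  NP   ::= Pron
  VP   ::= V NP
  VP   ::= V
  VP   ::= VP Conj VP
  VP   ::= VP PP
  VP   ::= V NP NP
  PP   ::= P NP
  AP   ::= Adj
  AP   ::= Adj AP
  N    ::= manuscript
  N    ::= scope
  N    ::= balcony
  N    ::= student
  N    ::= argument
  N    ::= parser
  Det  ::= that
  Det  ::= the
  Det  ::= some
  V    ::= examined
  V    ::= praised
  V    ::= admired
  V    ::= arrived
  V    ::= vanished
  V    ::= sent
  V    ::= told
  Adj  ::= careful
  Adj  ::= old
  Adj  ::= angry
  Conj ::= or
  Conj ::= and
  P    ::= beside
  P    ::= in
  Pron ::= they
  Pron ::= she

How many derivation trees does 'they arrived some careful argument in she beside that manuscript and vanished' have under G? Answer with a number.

[S [NP [Pron they]] [VP [VP [VP [VP [V arrived] [NP [Det some] [AP [Adj careful]] [N argument]]] [PP [P in] [NP [Pron she]]]] [PP [P beside] [NP [Det that] [N manuscript]]]] [Conj and] [VP [V vanished]]]]
No rule offers an alternative attachment or grouping for any span, so this is the only derivation.

1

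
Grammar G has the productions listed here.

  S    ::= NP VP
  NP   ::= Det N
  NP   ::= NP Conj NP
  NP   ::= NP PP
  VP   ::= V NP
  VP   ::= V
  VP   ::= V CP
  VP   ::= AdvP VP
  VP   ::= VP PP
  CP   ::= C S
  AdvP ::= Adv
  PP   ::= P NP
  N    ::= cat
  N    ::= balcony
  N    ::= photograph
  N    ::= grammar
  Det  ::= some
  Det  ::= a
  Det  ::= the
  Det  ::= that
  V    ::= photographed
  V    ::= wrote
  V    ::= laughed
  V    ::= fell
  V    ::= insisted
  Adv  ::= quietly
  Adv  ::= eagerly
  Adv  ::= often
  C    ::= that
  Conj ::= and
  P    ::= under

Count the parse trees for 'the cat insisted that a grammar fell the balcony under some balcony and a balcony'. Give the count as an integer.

Two of the 4 distinct bracketings:
[S [NP [Det the] [N cat]] [VP [V insisted] [CP [C that] [S [NP [Det a] [N grammar]] [VP [V fell] [NP [NP [NP [Det the] [N balcony]] [PP [P under] [NP [Det some] [N balcony]]]] [Conj and] [NP [Det a] [N balcony]]]]]]]]
[S [NP [Det the] [N cat]] [VP [V insisted] [CP [C that] [S [NP [Det a] [N grammar]] [VP [V fell] [NP [NP [Det the] [N balcony]] [PP [P under] [NP [NP [Det some] [N balcony]] [Conj and] [NP [Det a] [N balcony]]]]]]]]]]
The trees differ in how a recursive rule is bracketed over the same span.

4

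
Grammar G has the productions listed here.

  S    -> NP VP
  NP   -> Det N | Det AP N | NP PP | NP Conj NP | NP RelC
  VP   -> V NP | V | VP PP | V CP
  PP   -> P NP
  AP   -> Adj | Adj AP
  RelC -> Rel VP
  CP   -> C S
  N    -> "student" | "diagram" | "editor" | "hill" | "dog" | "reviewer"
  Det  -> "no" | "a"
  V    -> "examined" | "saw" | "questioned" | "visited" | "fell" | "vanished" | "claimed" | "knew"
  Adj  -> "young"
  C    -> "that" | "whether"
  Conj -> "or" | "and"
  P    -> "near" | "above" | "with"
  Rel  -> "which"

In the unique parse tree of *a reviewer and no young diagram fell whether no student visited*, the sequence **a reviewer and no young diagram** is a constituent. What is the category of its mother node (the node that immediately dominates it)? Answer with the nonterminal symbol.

S

S
  NP
    NP
      Det: a
      N: reviewer
    Conj: and
    NP
      Det: no
      AP
        Adj: young
      N: diagram
  VP
    V: fell
    CP
      C: whether
      S
        NP
          Det: no
          N: student
        VP
          V: visited
The span 'a reviewer and no young diagram' is the NP node built by NP → NP Conj NP.
Its mother is the S built by S → NP VP.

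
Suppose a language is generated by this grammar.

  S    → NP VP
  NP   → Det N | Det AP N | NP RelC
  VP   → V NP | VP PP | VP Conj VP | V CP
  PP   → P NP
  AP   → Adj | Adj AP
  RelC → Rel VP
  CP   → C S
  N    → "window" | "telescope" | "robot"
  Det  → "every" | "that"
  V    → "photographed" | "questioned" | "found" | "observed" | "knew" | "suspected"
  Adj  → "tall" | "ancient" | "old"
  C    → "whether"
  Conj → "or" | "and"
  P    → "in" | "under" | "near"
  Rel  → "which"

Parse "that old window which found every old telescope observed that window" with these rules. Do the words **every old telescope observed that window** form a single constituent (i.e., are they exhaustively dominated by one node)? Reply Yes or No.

[S [NP [NP [Det that] [AP [Adj old]] [N window]] [RelC [Rel which] [VP [V found] [NP [Det every] [AP [Adj old]] [N telescope]]]]] [VP [V observed] [NP [Det that] [N window]]]]
The smallest constituent containing 'every old telescope observed that window' is the S spanning 'that old window which found every old telescope observed that window'; no single node in the tree dominates exactly the given words.

No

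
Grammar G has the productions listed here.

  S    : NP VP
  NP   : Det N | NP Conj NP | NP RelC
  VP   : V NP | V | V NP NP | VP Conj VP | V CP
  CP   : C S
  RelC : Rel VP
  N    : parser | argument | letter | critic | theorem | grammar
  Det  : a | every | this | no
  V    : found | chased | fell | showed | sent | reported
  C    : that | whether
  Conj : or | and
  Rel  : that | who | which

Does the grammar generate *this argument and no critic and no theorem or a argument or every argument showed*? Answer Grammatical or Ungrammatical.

Grammatical

S
  NP
    NP
      Det: this
      N: argument
    Conj: and
    NP
      NP
        Det: no
        N: critic
      Conj: and
      NP
        NP
          Det: no
          N: theorem
        Conj: or
        NP
          NP
            Det: a
            N: argument
          Conj: or
          NP
            Det: every
            N: argument
  VP
    V: showed
The bracketing above is licensed at every node by one of the given productions, with S at the root.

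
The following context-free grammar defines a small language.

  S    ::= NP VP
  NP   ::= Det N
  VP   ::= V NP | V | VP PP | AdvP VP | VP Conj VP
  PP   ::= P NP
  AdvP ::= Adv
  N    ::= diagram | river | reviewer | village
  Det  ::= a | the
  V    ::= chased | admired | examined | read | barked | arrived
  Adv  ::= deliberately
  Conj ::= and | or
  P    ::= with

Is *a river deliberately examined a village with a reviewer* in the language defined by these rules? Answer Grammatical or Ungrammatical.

Grammatical

[S [NP [Det a] [N river]] [VP [VP [AdvP [Adv deliberately]] [VP [V examined] [NP [Det a] [N village]]]] [PP [P with] [NP [Det a] [N reviewer]]]]]
Each bracket corresponds to one application of a listed rule, so the string is derivable from S.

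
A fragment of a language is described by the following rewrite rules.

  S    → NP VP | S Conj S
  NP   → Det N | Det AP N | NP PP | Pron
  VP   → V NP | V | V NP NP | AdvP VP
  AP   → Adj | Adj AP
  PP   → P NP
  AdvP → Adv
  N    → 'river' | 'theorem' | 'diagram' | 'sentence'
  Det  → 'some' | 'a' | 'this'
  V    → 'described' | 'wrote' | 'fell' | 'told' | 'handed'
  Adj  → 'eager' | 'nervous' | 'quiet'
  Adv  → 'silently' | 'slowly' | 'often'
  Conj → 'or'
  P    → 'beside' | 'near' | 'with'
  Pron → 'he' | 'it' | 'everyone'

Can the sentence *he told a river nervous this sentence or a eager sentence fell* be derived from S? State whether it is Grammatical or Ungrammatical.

Ungrammatical

An N word can never sit immediately before an Adj word in any string this grammar generates, so the substring 'river nervous' rules out a derivation.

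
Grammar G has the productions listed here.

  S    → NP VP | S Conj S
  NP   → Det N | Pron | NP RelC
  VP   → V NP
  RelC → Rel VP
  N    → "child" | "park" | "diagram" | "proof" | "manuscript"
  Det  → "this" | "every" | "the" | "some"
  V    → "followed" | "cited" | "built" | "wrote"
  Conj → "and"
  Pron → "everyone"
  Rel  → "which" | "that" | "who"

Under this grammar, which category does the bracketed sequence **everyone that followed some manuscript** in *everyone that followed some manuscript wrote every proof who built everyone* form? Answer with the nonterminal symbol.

NP

S
  NP
    NP
      Pron: everyone
    RelC
      Rel: that
      VP
        V: followed
        NP
          Det: some
          N: manuscript
  VP
    V: wrote
    NP
      NP
        Det: every
        N: proof
      RelC
        Rel: who
        VP
          V: built
          NP
            Pron: everyone
The span 'everyone that followed some manuscript' is the NP node built by NP → NP RelC.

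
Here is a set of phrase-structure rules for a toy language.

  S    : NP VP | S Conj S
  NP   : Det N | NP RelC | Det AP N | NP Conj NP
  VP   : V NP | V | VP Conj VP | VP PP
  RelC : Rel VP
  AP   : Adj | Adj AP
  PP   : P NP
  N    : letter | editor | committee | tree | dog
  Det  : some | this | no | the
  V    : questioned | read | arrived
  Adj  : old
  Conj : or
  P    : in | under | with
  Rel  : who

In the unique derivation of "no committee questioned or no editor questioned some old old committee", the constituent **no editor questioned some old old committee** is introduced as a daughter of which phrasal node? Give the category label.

S

[S [S [NP [Det no] [N committee]] [VP [V questioned]]] [Conj or] [S [NP [Det no] [N editor]] [VP [V questioned] [NP [Det some] [AP [Adj old] [AP [Adj old]]] [N committee]]]]]
The span 'no editor questioned some old old committee' is the S node built by S → NP VP.
Its mother is the S built by S → S Conj S.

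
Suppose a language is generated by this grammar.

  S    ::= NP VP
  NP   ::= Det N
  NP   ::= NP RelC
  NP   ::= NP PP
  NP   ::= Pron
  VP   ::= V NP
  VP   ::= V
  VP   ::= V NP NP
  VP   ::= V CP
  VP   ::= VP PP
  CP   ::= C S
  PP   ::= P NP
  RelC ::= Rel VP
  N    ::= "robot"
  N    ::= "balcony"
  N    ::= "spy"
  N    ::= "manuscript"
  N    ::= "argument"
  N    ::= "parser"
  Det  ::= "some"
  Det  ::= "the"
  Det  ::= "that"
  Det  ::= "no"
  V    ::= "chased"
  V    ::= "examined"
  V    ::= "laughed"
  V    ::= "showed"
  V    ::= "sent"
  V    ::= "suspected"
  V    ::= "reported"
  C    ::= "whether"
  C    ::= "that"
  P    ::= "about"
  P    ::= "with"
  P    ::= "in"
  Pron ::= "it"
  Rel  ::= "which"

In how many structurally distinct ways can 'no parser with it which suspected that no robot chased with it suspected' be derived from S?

Two of the 7 distinct bracketings:
[S [NP [NP [NP [Det no] [N parser]] [PP [P with] [NP [Pron it]]]] [RelC [Rel which] [VP [V suspected] [CP [C that] [S [NP [Det no] [N robot]] [VP [VP [V chased]] [PP [P with] [NP [Pron it]]]]]]]]] [VP [V suspected]]]
[S [NP [NP [NP [Det no] [N parser]] [PP [P with] [NP [Pron it]]]] [RelC [Rel which] [VP [VP [V suspected] [CP [C that] [S [NP [Det no] [N robot]] [VP [V chased]]]]] [PP [P with] [NP [Pron it]]]]]] [VP [V suspected]]]
The trees differ in how a recursive rule is bracketed over the same span.

7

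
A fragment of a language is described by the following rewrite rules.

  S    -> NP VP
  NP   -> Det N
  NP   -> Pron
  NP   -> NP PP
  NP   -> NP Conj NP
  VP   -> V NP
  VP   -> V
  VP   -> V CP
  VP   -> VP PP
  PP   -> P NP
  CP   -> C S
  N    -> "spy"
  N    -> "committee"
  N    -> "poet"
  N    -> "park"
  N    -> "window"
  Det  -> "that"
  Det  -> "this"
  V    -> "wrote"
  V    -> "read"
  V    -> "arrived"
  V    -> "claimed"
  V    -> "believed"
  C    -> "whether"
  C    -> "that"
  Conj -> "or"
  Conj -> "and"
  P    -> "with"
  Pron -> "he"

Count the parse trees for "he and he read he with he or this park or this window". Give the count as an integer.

7

Two of the 7 distinct bracketings:
[S [NP [NP [Pron he]] [Conj and] [NP [Pron he]]] [VP [V read] [NP [NP [Pron he]] [PP [P with] [NP [NP [Pron he]] [Conj or] [NP [NP [Det this] [N park]] [Conj or] [NP [Det this] [N window]]]]]]]]
[S [NP [NP [Pron he]] [Conj and] [NP [Pron he]]] [VP [V read] [NP [NP [Pron he]] [PP [P with] [NP [NP [NP [Pron he]] [Conj or] [NP [Det this] [N park]]] [Conj or] [NP [Det this] [N window]]]]]]]
The trees differ in how a recursive rule is bracketed over the same span.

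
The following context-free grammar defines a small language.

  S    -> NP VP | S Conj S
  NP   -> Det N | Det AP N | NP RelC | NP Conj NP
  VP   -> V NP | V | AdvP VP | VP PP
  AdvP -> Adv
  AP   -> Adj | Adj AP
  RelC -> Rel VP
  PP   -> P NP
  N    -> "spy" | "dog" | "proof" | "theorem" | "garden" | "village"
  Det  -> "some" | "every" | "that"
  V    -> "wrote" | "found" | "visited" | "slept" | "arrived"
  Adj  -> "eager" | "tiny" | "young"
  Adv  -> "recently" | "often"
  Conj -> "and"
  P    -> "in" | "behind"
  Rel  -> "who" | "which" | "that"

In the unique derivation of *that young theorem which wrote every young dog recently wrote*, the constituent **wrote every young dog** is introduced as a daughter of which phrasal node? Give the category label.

[S [NP [NP [Det that] [AP [Adj young]] [N theorem]] [RelC [Rel which] [VP [V wrote] [NP [Det every] [AP [Adj young]] [N dog]]]]] [VP [AdvP [Adv recently]] [VP [V wrote]]]]
The span 'wrote every young dog' is the VP node built by VP → V NP.
Its mother is the RelC built by RelC → Rel VP.

RelC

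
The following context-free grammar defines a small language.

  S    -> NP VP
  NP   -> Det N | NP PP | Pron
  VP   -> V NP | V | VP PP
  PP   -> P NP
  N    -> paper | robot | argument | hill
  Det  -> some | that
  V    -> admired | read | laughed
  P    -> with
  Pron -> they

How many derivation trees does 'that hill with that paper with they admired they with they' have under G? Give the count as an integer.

4

Two of the 4 distinct bracketings:
[S [NP [NP [Det that] [N hill]] [PP [P with] [NP [NP [Det that] [N paper]] [PP [P with] [NP [Pron they]]]]]] [VP [V admired] [NP [NP [Pron they]] [PP [P with] [NP [Pron they]]]]]]
[S [NP [NP [Det that] [N hill]] [PP [P with] [NP [NP [Det that] [N paper]] [PP [P with] [NP [Pron they]]]]]] [VP [VP [V admired] [NP [Pron they]]] [PP [P with] [NP [Pron they]]]]]
The difference turns on whether VP → VP PP is used at the relevant span, versus an alternative expansion of VP.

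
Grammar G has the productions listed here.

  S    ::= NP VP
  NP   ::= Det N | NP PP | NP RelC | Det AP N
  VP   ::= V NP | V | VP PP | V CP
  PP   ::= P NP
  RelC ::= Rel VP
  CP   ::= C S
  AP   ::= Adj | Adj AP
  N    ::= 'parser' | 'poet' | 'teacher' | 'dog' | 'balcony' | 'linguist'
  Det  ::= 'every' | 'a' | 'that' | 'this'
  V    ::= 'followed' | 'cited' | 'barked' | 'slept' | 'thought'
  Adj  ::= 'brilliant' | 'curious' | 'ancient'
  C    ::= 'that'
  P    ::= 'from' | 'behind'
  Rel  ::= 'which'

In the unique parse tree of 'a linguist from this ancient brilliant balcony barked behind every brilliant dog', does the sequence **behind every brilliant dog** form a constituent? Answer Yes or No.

Yes

[S [NP [NP [Det a] [N linguist]] [PP [P from] [NP [Det this] [AP [Adj ancient] [AP [Adj brilliant]]] [N balcony]]]] [VP [VP [V barked]] [PP [P behind] [NP [Det every] [AP [Adj brilliant]] [N dog]]]]]
The words 'behind every brilliant dog' are exhaustively dominated by a single PP node (built by PP → P NP), so they form a constituent.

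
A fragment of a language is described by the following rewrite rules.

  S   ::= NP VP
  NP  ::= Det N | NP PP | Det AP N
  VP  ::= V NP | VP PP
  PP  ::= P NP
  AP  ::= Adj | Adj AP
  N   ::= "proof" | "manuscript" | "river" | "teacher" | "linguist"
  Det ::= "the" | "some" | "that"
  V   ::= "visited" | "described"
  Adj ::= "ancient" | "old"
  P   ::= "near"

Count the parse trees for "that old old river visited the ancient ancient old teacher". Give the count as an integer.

[S [NP [Det that] [AP [Adj old] [AP [Adj old]]] [N river]] [VP [V visited] [NP [Det the] [AP [Adj ancient] [AP [Adj ancient] [AP [Adj old]]]] [N teacher]]]]
No rule offers an alternative attachment or grouping for any span, so this is the only derivation.

1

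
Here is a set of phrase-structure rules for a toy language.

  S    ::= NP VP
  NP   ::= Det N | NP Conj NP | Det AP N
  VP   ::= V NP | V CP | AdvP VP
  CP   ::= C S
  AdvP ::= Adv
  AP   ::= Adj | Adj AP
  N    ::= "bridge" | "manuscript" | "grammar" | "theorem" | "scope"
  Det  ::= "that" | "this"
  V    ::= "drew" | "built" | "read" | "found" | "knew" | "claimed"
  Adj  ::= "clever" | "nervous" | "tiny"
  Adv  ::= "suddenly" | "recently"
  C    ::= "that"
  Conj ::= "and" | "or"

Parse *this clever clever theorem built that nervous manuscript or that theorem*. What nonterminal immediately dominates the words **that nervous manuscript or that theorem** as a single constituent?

S
  NP
    Det: this
    AP
      Adj: clever
      AP
        Adj: clever
    N: theorem
  VP
    V: built
    NP
      NP
        Det: that
        AP
          Adj: nervous
        N: manuscript
      Conj: or
      NP
        Det: that
        N: theorem
The span 'that nervous manuscript or that theorem' is the NP node built by NP → NP Conj NP.

NP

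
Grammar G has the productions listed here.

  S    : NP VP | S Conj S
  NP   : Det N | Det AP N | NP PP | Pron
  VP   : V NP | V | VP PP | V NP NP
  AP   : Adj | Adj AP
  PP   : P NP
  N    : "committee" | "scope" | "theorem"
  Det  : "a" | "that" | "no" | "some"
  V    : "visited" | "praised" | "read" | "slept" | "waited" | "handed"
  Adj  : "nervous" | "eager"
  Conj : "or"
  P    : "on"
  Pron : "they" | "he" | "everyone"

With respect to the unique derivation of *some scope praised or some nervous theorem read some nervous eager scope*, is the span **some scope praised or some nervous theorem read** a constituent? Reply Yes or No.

No

[S [S [NP [Det some] [N scope]] [VP [V praised]]] [Conj or] [S [NP [Det some] [AP [Adj nervous]] [N theorem]] [VP [V read] [NP [Det some] [AP [Adj nervous] [AP [Adj eager]]] [N scope]]]]]
The smallest constituent containing 'some scope praised or some nervous theorem read' is the S spanning 'some scope praised or some nervous theorem read some nervous eager scope'; no single node in the tree dominates exactly the given words.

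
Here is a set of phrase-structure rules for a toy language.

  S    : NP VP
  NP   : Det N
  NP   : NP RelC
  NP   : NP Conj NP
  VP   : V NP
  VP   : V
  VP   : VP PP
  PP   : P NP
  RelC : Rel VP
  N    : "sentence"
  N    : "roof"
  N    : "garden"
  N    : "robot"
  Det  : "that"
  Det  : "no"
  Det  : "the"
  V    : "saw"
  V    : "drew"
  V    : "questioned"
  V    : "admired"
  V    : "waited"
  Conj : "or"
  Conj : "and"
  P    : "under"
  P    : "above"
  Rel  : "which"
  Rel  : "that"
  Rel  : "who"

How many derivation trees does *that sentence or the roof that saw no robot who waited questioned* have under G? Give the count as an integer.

Two of the 5 distinct bracketings:
[S [NP [NP [NP [Det that] [N sentence]] [Conj or] [NP [Det the] [N roof]]] [RelC [Rel that] [VP [V saw] [NP [NP [Det no] [N robot]] [RelC [Rel who] [VP [V waited]]]]]]] [VP [V questioned]]]
[S [NP [NP [NP [NP [Det that] [N sentence]] [Conj or] [NP [Det the] [N roof]]] [RelC [Rel that] [VP [V saw] [NP [Det no] [N robot]]]]] [RelC [Rel who] [VP [V waited]]]] [VP [V questioned]]]
The trees differ in how a recursive rule is bracketed over the same span.

5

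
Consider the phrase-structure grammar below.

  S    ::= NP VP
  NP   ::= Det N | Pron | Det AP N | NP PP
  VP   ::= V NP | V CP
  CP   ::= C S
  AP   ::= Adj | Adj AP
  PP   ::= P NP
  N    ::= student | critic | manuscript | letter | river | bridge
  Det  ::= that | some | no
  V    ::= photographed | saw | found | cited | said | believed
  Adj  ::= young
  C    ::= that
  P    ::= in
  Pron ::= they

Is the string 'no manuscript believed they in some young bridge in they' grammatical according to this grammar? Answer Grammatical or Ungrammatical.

Grammatical

S
  NP
    Det: no
    N: manuscript
  VP
    V: believed
    NP
      NP
        Pron: they
      PP
        P: in
        NP
          NP
            Det: some
            AP
              Adj: young
            N: bridge
          PP
            P: in
            NP
              Pron: they
The bracketing above is licensed at every node by one of the given productions, with S at the root.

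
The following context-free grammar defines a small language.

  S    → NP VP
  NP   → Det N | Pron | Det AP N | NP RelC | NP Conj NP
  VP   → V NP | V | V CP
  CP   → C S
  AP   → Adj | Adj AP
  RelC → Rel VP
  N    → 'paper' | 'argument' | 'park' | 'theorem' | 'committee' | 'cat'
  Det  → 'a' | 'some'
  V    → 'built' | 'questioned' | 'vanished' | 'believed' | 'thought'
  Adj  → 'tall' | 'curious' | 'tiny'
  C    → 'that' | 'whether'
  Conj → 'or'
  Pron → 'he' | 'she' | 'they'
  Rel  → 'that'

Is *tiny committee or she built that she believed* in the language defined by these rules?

For S → NP VP, no prefix of the string parses as an NP.

Ungrammatical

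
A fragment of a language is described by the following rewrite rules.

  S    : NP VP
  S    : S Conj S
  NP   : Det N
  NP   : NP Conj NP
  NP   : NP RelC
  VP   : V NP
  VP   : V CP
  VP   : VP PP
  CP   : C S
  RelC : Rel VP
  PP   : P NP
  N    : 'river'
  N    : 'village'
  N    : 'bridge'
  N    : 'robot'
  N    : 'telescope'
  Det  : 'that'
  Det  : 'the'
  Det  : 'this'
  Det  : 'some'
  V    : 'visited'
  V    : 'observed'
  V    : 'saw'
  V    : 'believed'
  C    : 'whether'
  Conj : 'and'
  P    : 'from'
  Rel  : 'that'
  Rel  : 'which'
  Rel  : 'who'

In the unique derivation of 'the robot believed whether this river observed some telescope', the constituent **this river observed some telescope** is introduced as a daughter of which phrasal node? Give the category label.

CP

[S [NP [Det the] [N robot]] [VP [V believed] [CP [C whether] [S [NP [Det this] [N river]] [VP [V observed] [NP [Det some] [N telescope]]]]]]]
The span 'this river observed some telescope' is the S node built by S → NP VP.
Its mother is the CP built by CP → C S.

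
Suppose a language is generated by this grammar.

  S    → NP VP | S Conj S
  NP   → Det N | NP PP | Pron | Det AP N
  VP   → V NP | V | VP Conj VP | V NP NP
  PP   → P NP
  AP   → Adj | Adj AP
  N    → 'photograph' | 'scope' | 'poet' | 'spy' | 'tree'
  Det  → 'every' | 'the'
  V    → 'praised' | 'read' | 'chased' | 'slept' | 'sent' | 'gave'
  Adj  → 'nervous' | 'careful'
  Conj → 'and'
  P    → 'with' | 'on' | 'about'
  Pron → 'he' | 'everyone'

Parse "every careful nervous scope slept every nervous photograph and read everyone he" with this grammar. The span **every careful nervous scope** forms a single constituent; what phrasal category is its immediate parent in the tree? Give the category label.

S
  NP
    Det: every
    AP
      Adj: careful
      AP
        Adj: nervous
    N: scope
  VP
    VP
      V: slept
      NP
        Det: every
        AP
          Adj: nervous
        N: photograph
    Conj: and
    VP
      V: read
      NP
        Pron: everyone
      NP
        Pron: he
The span 'every careful nervous scope' is the NP node built by NP → Det AP N.
Its mother is the S built by S → NP VP.

S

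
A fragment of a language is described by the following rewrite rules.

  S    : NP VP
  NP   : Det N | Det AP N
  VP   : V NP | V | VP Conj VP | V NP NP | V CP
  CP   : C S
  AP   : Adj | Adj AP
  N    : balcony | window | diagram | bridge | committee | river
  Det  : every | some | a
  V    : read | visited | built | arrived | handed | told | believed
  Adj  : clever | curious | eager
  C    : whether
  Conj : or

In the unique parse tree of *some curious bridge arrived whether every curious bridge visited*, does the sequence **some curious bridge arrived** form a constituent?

No

[S [NP [Det some] [AP [Adj curious]] [N bridge]] [VP [V arrived] [CP [C whether] [S [NP [Det every] [AP [Adj curious]] [N bridge]] [VP [V visited]]]]]]
The smallest constituent containing 'some curious bridge arrived' is the S spanning 'some curious bridge arrived whether every curious bridge visited'; no single node in the tree dominates exactly the given words.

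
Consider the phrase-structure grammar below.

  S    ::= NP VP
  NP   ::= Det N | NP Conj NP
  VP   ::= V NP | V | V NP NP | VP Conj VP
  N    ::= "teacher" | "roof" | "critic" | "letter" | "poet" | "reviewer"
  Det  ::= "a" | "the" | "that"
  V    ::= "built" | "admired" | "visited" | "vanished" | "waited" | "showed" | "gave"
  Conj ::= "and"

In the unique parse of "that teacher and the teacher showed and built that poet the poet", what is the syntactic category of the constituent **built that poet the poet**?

S
  NP
    NP
      Det: that
      N: teacher
    Conj: and
    NP
      Det: the
      N: teacher
  VP
    VP
      V: showed
    Conj: and
    VP
      V: built
      NP
        Det: that
        N: poet
      NP
        Det: the
        N: poet
The span 'built that poet the poet' is the VP node built by VP → V NP NP.

VP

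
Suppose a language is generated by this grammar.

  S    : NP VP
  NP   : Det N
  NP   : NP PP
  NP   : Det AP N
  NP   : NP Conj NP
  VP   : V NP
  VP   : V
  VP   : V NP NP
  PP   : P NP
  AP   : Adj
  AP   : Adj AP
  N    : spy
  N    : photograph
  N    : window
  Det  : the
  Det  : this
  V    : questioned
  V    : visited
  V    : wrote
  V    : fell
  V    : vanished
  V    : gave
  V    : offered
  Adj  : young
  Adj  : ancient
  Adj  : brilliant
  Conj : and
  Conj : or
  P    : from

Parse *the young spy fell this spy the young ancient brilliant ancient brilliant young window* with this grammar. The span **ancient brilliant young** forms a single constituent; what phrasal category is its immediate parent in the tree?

AP

S
  NP
    Det: the
    AP
      Adj: young
    N: spy
  VP
    V: fell
    NP
      Det: this
      N: spy
    NP
      Det: the
      AP
        Adj: young
        AP
          Adj: ancient
          AP
            Adj: brilliant
            AP
              Adj: ancient
              AP
                Adj: brilliant
                AP
                  Adj: young
      N: window
The span 'ancient brilliant young' is the AP node built by AP → Adj AP.
Its mother is the AP built by AP → Adj AP.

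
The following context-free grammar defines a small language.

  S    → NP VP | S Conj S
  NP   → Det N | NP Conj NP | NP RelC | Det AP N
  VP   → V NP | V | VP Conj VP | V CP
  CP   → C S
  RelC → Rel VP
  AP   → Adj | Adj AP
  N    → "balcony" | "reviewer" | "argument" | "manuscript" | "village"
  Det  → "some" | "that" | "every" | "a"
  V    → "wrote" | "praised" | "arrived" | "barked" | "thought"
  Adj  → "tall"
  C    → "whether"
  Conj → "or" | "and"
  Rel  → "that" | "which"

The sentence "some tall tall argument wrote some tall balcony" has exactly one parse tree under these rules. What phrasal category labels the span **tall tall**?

[S [NP [Det some] [AP [Adj tall] [AP [Adj tall]]] [N argument]] [VP [V wrote] [NP [Det some] [AP [Adj tall]] [N balcony]]]]
The span 'tall tall' is the AP node built by AP → Adj AP.

AP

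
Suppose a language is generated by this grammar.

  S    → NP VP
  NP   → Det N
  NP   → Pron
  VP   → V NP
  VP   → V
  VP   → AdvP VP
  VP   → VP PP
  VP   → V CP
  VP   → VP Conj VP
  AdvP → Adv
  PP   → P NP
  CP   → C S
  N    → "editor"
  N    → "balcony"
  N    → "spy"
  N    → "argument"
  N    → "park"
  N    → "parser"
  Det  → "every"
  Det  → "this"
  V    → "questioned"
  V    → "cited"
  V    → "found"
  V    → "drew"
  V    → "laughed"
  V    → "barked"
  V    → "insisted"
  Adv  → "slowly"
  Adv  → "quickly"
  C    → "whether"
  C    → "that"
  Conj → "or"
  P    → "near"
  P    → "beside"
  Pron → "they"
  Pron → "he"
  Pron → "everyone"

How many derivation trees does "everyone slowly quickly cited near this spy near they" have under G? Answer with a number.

6

Two of the 6 distinct bracketings:
[S [NP [Pron everyone]] [VP [AdvP [Adv slowly]] [VP [AdvP [Adv quickly]] [VP [VP [VP [V cited]] [PP [P near] [NP [Det this] [N spy]]]] [PP [P near] [NP [Pron they]]]]]]]
[S [NP [Pron everyone]] [VP [AdvP [Adv slowly]] [VP [VP [AdvP [Adv quickly]] [VP [VP [V cited]] [PP [P near] [NP [Det this] [N spy]]]]] [PP [P near] [NP [Pron they]]]]]]
The trees differ in how a recursive rule is bracketed over the same span.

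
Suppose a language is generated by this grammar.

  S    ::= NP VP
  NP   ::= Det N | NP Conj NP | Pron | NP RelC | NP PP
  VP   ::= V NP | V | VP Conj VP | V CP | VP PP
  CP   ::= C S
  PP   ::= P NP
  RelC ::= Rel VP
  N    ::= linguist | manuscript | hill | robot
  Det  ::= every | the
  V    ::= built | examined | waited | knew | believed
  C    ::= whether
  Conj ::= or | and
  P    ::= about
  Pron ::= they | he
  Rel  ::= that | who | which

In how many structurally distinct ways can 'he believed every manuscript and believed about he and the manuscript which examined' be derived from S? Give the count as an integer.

Two of the 4 distinct bracketings:
[S [NP [Pron he]] [VP [VP [V believed] [NP [Det every] [N manuscript]]] [Conj and] [VP [VP [V believed]] [PP [P about] [NP [NP [Pron he]] [Conj and] [NP [NP [Det the] [N manuscript]] [RelC [Rel which] [VP [V examined]]]]]]]]]
[S [NP [Pron he]] [VP [VP [V believed] [NP [Det every] [N manuscript]]] [Conj and] [VP [VP [V believed]] [PP [P about] [NP [NP [NP [Pron he]] [Conj and] [NP [Det the] [N manuscript]]] [RelC [Rel which] [VP [V examined]]]]]]]]
The trees differ in how a recursive rule is bracketed over the same span.

4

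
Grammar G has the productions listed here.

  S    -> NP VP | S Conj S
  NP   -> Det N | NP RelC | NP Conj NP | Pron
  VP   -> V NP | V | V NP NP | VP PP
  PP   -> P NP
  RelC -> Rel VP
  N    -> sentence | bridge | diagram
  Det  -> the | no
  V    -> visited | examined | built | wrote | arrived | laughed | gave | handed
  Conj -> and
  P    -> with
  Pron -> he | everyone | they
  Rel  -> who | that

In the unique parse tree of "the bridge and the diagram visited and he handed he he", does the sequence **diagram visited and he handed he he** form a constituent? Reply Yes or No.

[S [S [NP [NP [Det the] [N bridge]] [Conj and] [NP [Det the] [N diagram]]] [VP [V visited]]] [Conj and] [S [NP [Pron he]] [VP [V handed] [NP [Pron he]] [NP [Pron he]]]]]
The smallest constituent containing 'diagram visited and he handed he he' is the S spanning 'the bridge and the diagram visited and he handed he he'; no single node in the tree dominates exactly the given words.

No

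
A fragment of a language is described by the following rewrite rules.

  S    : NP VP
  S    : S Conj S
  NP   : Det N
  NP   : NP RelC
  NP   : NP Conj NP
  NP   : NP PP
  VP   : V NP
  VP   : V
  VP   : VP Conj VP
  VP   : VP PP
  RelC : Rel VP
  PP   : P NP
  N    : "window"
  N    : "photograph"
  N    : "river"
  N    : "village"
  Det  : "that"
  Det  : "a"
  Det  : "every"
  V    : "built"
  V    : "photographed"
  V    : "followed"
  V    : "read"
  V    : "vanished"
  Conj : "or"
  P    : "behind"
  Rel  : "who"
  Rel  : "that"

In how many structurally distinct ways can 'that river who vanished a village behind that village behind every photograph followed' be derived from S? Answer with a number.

Two of the 9 distinct bracketings:
[S [NP [NP [Det that] [N river]] [RelC [Rel who] [VP [V vanished] [NP [NP [Det a] [N village]] [PP [P behind] [NP [NP [Det that] [N village]] [PP [P behind] [NP [Det every] [N photograph]]]]]]]]] [VP [V followed]]]
[S [NP [NP [Det that] [N river]] [RelC [Rel who] [VP [V vanished] [NP [NP [NP [Det a] [N village]] [PP [P behind] [NP [Det that] [N village]]]] [PP [P behind] [NP [Det every] [N photograph]]]]]]] [VP [V followed]]]
The trees differ in how a recursive rule is bracketed over the same span.

9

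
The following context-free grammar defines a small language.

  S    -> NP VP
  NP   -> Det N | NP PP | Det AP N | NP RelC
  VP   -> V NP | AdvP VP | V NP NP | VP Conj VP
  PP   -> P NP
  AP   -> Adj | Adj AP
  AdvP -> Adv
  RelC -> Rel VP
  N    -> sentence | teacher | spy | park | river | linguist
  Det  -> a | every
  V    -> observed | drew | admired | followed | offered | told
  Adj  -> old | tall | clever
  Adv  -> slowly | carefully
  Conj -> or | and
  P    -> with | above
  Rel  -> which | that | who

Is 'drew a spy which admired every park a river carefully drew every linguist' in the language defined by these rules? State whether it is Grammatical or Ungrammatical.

Ungrammatical

For S → NP VP, no prefix of the string parses as an NP.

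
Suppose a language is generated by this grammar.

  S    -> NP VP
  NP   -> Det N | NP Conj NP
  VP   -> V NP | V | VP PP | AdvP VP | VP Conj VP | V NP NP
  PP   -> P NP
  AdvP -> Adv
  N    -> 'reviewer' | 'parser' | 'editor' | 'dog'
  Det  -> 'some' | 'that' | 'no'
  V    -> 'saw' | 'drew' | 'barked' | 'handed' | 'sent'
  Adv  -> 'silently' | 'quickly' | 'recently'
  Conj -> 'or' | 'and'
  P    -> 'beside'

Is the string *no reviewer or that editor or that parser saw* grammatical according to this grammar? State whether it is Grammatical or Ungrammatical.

Grammatical

[S [NP [NP [Det no] [N reviewer]] [Conj or] [NP [NP [Det that] [N editor]] [Conj or] [NP [Det that] [N parser]]]] [VP [V saw]]]
The bracketing above is licensed at every node by one of the given productions, with S at the root.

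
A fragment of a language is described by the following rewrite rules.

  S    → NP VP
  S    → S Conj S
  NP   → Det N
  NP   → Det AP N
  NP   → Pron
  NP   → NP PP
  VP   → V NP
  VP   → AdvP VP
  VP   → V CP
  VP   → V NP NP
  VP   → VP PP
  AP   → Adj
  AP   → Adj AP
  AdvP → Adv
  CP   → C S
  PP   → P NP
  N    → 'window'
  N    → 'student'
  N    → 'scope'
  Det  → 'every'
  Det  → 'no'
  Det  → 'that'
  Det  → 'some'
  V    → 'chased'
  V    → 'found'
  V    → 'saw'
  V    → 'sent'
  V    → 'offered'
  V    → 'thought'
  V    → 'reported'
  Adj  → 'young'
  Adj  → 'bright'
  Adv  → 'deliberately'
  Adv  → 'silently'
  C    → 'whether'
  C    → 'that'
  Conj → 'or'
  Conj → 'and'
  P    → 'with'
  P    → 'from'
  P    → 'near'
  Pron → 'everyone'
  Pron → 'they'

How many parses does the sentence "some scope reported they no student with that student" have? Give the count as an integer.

The two bracketings:
[S [NP [Det some] [N scope]] [VP [V reported] [NP [Pron they]] [NP [NP [Det no] [N student]] [PP [P with] [NP [Det that] [N student]]]]]]
[S [NP [Det some] [N scope]] [VP [VP [V reported] [NP [Pron they]] [NP [Det no] [N student]]] [PP [P with] [NP [Det that] [N student]]]]]
The difference turns on whether NP → NP PP is used at the relevant span, versus an alternative expansion of NP.

2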